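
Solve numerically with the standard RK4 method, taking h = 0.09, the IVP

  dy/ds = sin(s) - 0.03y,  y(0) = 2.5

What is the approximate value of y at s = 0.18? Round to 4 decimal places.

RK4: k1 = f(s_n, y_n); k2 = f(s_n + h/2, y_n + (h/2)·k1); k3 = f(s_n + h/2, y_n + (h/2)·k2); k4 = f(s_n + h, y_n + h·k3); y_{n+1} = y_n + (h/6)·(k1 + 2k2 + 2k3 + k4).
s=0.000000, y=2.500000:
  k1 = f(0.000000, 2.500000) = -0.075000
  k2 = f(0.045000, 2.496625) = -0.029914
  k3 = f(0.045000, 2.498654) = -0.029975
  k4 = f(0.090000, 2.497302) = 0.014959
  y ← 2.500000 + (0.09/6)·(k1 + 2k2 + 2k3 + k4) = 2.497303
s=0.090000, y=2.497303:
  k1 = f(0.090000, 2.497303) = 0.014959
  k2 = f(0.135000, 2.497976) = 0.059651
  k3 = f(0.135000, 2.499987) = 0.059591
  k4 = f(0.180000, 2.502666) = 0.103950
  y ← 2.497303 + (0.09/6)·(k1 + 2k2 + 2k3 + k4) = 2.502664
y(0.18) ≈ 2.5027

2.5027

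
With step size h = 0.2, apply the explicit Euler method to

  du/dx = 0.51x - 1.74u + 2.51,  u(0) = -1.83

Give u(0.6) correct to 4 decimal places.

0.5896

Euler: u_{n+1} = u_n + h·f(x_n, u_n).
x=0.000000, u=-1.830000: f=5.694200 → u ← -1.830000 + 0.2·5.694200 = -0.691160
x=0.200000, u=-0.691160: f=3.814618 → u ← -0.691160 + 0.2·3.814618 = 0.071764
x=0.400000, u=0.071764: f=2.589131 → u ← 0.071764 + 0.2·2.589131 = 0.589590
u(0.6) ≈ 0.5896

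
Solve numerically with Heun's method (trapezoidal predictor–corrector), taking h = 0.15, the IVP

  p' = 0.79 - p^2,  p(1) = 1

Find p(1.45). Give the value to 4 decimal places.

0.9378

Heun: k1 = f(x_n, p_n); k2 = f(x_n + h, p_n + h·k1); p_{n+1} = p_n + (h/2)·(k1 + k2).
x=1.000000, p=1.000000:
  k1 = f(1.000000, 1.000000) = -0.210000
  k2 = f(1.150000, 0.968500) = -0.147992
  p ← 1.000000 + (0.15/2)·(-0.210000 + (-0.147992)) = 0.973151
x=1.150000, p=0.973151:
  k1 = f(1.150000, 0.973151) = -0.157022
  k2 = f(1.300000, 0.949597) = -0.111735
  p ← 0.973151 + (0.15/2)·(-0.157022 + (-0.111735)) = 0.952994
x=1.300000, p=0.952994:
  k1 = f(1.300000, 0.952994) = -0.118197
  k2 = f(1.450000, 0.935264) = -0.084719
  p ← 0.952994 + (0.15/2)·(-0.118197 + (-0.084719)) = 0.937775
p(1.45) ≈ 0.9378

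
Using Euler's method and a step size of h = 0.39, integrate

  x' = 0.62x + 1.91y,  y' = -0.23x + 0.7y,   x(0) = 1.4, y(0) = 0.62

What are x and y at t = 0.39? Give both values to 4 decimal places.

Euler on (x,y): x_{n+1} = x_n + h·x', y_{n+1} = y_n + h·y'.
0.000000: (1.400000, 0.620000); f=(2.052200, 0.112000) → (2.200358, 0.663680)
(x(0.39), y(0.39)) ≈ (2.2004, 0.6637)

2.2004, 0.6637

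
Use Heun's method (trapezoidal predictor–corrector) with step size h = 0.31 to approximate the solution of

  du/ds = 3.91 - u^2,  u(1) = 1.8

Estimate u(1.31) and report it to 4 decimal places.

Heun: k1 = f(s_n, u_n); k2 = f(s_n + h, u_n + h·k1); u_{n+1} = u_n + (h/2)·(k1 + k2).
s=1.000000, u=1.800000:
  k1 = f(1.000000, 1.800000) = 0.670000
  k2 = f(1.310000, 2.007700) = -0.120859
  u ← 1.800000 + (0.31/2)·(0.670000 + (-0.120859)) = 1.885117
u(1.31) ≈ 1.8851

1.8851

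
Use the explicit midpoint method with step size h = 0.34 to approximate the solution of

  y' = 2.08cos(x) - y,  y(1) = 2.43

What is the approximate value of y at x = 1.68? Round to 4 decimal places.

1.4189

Midpoint: k1 = f(x_n, y_n); k2 = f(x_n + h/2, y_n + (h/2)·k1); y_{n+1} = y_n + h·k2.
x=1.000000, y=2.430000:
  k1 = f(1.000000, 2.430000) = -1.306171
  k2 = f(1.170000, 2.207951) = -1.396435
  y ← 2.430000 + 0.34·(-1.396435) = 1.955212
x=1.340000, y=1.955212:
  k1 = f(1.340000, 1.955212) = -1.479406
  k2 = f(1.510000, 1.703713) = -1.577334
  y ← 1.955212 + 0.34·(-1.577334) = 1.418918
y(1.68) ≈ 1.4189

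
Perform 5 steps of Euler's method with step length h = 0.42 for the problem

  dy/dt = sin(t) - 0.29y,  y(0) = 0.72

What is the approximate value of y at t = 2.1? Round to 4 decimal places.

1.5020

Euler: y_{n+1} = y_n + h·f(t_n, y_n).
t=0.000000, y=0.720000: f=-0.208800 → y ← 0.720000 + 0.42·(-0.208800) = 0.632304
t=0.420000, y=0.632304: f=0.224392 → y ← 0.632304 + 0.42·0.224392 = 0.726549
t=0.840000, y=0.726549: f=0.533944 → y ← 0.726549 + 0.42·0.533944 = 0.950805
t=1.260000, y=0.950805: f=0.676357 → y ← 0.950805 + 0.42·0.676357 = 1.234875
t=1.680000, y=1.234875: f=0.635929 → y ← 1.234875 + 0.42·0.635929 = 1.501965
y(2.1) ≈ 1.5020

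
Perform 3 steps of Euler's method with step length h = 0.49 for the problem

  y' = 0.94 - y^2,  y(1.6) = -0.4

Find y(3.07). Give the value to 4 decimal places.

Euler: y_{n+1} = y_n + h·f(x_n, y_n).
x=1.600000, y=-0.400000: f=0.780000 → y ← -0.400000 + 0.49·0.780000 = -0.017800
x=2.090000, y=-0.017800: f=0.939683 → y ← -0.017800 + 0.49·0.939683 = 0.442645
x=2.580000, y=0.442645: f=0.744066 → y ← 0.442645 + 0.49·0.744066 = 0.807237
y(3.07) ≈ 0.8072

0.8072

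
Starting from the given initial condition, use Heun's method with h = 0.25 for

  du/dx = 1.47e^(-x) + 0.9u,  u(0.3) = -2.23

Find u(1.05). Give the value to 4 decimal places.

Heun: k1 = f(x_n, u_n); k2 = f(x_n + h, u_n + h·k1); u_{n+1} = u_n + (h/2)·(k1 + k2).
x=0.300000, u=-2.230000:
  k1 = f(0.300000, -2.230000) = -0.917997
  k2 = f(0.550000, -2.459499) = -1.365433
  u ← -2.230000 + (0.25/2)·(-0.917997 + (-1.365433)) = -2.515429
x=0.550000, u=-2.515429:
  k1 = f(0.550000, -2.515429) = -1.415770
  k2 = f(0.800000, -2.869371) = -1.921921
  u ← -2.515429 + (0.25/2)·(-1.415770 + (-1.921921)) = -2.932640
x=0.800000, u=-2.932640:
  k1 = f(0.800000, -2.932640) = -1.978862
  k2 = f(1.050000, -3.427356) = -2.570212
  u ← -2.932640 + (0.25/2)·(-1.978862 + (-2.570212)) = -3.501274
u(1.05) ≈ -3.5013

-3.5013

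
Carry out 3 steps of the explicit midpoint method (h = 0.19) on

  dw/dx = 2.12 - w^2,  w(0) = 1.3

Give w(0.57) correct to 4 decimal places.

1.4215

Midpoint: k1 = f(x_n, w_n); k2 = f(x_n + h/2, w_n + (h/2)·k1); w_{n+1} = w_n + h·k2.
x=0.000000, w=1.300000:
  k1 = f(0.000000, 1.300000) = 0.430000
  k2 = f(0.095000, 1.340850) = 0.322121
  w ← 1.300000 + 0.19·0.322121 = 1.361203
x=0.190000, w=1.361203:
  k1 = f(0.190000, 1.361203) = 0.267126
  k2 = f(0.285000, 1.386580) = 0.197396
  w ← 1.361203 + 0.19·0.197396 = 1.398708
x=0.380000, w=1.398708:
  k1 = f(0.380000, 1.398708) = 0.163615
  k2 = f(0.475000, 1.414252) = 0.119892
  w ← 1.398708 + 0.19·0.119892 = 1.421488
w(0.57) ≈ 1.4215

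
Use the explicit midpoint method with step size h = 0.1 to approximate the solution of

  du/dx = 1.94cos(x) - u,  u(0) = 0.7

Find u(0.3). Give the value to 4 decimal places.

1.0129

Midpoint: k1 = f(x_n, u_n); k2 = f(x_n + h/2, u_n + (h/2)·k1); u_{n+1} = u_n + h·k2.
x=0.000000, u=0.700000:
  k1 = f(0.000000, 0.700000) = 1.240000
  k2 = f(0.050000, 0.762000) = 1.175576
  u ← 0.700000 + 0.1·1.175576 = 0.817558
x=0.100000, u=0.817558:
  k1 = f(0.100000, 0.817558) = 1.112751
  k2 = f(0.150000, 0.873195) = 1.045021
  u ← 0.817558 + 0.1·1.045021 = 0.922060
x=0.200000, u=0.922060:
  k1 = f(0.200000, 0.922060) = 0.979270
  k2 = f(0.250000, 0.971023) = 0.908667
  u ← 0.922060 + 0.1·0.908667 = 1.012926
u(0.3) ≈ 1.0129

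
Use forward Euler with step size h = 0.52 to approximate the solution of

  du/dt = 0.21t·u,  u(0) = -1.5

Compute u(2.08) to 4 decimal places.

-2.0659

Euler: u_{n+1} = u_n + h·f(t_n, u_n).
t=0.000000, u=-1.500000: f=0.000000 → u ← -1.500000 + 0.52·0.000000 = -1.500000
t=0.520000, u=-1.500000: f=-0.163800 → u ← -1.500000 + 0.52·(-0.163800) = -1.585176
t=1.040000, u=-1.585176: f=-0.346202 → u ← -1.585176 + 0.52·(-0.346202) = -1.765201
t=1.560000, u=-1.765201: f=-0.578280 → u ← -1.765201 + 0.52·(-0.578280) = -2.065907
u(2.08) ≈ -2.0659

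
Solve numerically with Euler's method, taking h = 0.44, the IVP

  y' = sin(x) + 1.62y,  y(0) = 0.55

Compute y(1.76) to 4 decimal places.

Euler: y_{n+1} = y_n + h·f(x_n, y_n).
x=0.000000, y=0.550000: f=0.891000 → y ← 0.550000 + 0.44·0.891000 = 0.942040
x=0.440000, y=0.942040: f=1.952044 → y ← 0.942040 + 0.44·1.952044 = 1.800939
x=0.880000, y=1.800939: f=3.688261 → y ← 1.800939 + 0.44·3.688261 = 3.423774
x=1.320000, y=3.423774: f=6.515229 → y ← 3.423774 + 0.44·6.515229 = 6.290475
y(1.76) ≈ 6.2905

6.2905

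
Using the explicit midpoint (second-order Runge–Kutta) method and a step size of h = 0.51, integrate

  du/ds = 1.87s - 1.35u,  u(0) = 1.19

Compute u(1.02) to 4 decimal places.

1.0536

Midpoint: k1 = f(s_n, u_n); k2 = f(s_n + h/2, u_n + (h/2)·k1); u_{n+1} = u_n + h·k2.
s=0.000000, u=1.190000:
  k1 = f(0.000000, 1.190000) = -1.606500
  k2 = f(0.255000, 0.780342) = -0.576612
  u ← 1.190000 + 0.51·(-0.576612) = 0.895928
s=0.510000, u=0.895928:
  k1 = f(0.510000, 0.895928) = -0.255802
  k2 = f(0.765000, 0.830698) = 0.309108
  u ← 0.895928 + 0.51·0.309108 = 1.053573
u(1.02) ≈ 1.0536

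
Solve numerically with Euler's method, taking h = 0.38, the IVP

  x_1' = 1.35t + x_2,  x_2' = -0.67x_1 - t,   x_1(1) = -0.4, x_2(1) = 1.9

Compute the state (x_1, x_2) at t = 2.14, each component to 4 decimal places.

3.3984, -0.3337

Euler on (x_1,x_2): x_1_{n+1} = x_1_n + h·x_1', x_2_{n+1} = x_2_n + h·x_2'.
1.000000: (-0.400000, 1.900000); f=(3.250000, -0.732000) → (0.835000, 1.621840)
1.380000: (0.835000, 1.621840); f=(3.484840, -1.939450) → (2.159239, 0.884849)
1.760000: (2.159239, 0.884849); f=(3.260849, -3.206690) → (3.398362, -0.333693)
(x_1(2.14), x_2(2.14)) ≈ (3.3984, -0.3337)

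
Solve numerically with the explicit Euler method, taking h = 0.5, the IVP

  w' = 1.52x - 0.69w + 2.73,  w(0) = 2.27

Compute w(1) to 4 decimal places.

Euler: w_{n+1} = w_n + h·f(x_n, w_n).
x=0.000000, w=2.270000: f=1.163700 → w ← 2.270000 + 0.5·1.163700 = 2.851850
x=0.500000, w=2.851850: f=1.522223 → w ← 2.851850 + 0.5·1.522223 = 3.612962
w(1) ≈ 3.6130

3.6130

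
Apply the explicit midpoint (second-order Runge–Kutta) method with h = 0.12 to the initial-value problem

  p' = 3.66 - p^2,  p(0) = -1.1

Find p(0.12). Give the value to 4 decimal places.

Midpoint: k1 = f(t_n, p_n); k2 = f(t_n + h/2, p_n + (h/2)·k1); p_{n+1} = p_n + h·k2.
t=0.000000, p=-1.100000:
  k1 = f(0.000000, -1.100000) = 2.450000
  k2 = f(0.060000, -0.953000) = 2.751791
  p ← -1.100000 + 0.12·2.751791 = -0.769785
p(0.12) ≈ -0.7698

-0.7698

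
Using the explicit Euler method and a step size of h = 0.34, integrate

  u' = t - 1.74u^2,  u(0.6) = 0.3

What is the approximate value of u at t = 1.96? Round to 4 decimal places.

0.9733

Euler: u_{n+1} = u_n + h·f(t_n, u_n).
t=0.600000, u=0.300000: f=0.443400 → u ← 0.300000 + 0.34·0.443400 = 0.450756
t=0.940000, u=0.450756: f=0.586465 → u ← 0.450756 + 0.34·0.586465 = 0.650154
t=1.280000, u=0.650154: f=0.544501 → u ← 0.650154 + 0.34·0.544501 = 0.835285
t=1.620000, u=0.835285: f=0.406001 → u ← 0.835285 + 0.34·0.406001 = 0.973325
u(1.96) ≈ 0.9733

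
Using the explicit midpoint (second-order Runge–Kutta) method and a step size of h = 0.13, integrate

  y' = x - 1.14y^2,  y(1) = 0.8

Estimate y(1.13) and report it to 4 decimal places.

Midpoint: k1 = f(x_n, y_n); k2 = f(x_n + h/2, y_n + (h/2)·k1); y_{n+1} = y_n + h·k2.
x=1.000000, y=0.800000:
  k1 = f(1.000000, 0.800000) = 0.270400
  k2 = f(1.065000, 0.817576) = 0.302989
  y ← 0.800000 + 0.13·0.302989 = 0.839389
y(1.13) ≈ 0.8394

0.8394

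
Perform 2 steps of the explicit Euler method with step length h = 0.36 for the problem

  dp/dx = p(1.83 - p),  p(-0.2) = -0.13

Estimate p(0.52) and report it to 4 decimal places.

Euler: p_{n+1} = p_n + h·f(x_n, p_n).
x=-0.200000, p=-0.130000: f=-0.254800 → p ← -0.130000 + 0.36·(-0.254800) = -0.221728
x=0.160000, p=-0.221728: f=-0.454926 → p ← -0.221728 + 0.36·(-0.454926) = -0.385501
p(0.52) ≈ -0.3855

-0.3855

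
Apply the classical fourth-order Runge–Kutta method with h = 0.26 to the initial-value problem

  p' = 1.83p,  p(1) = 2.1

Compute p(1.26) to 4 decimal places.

RK4: k1 = f(t_n, p_n); k2 = f(t_n + h/2, p_n + (h/2)·k1); k3 = f(t_n + h/2, p_n + (h/2)·k2); k4 = f(t_n + h, p_n + h·k3); p_{n+1} = p_n + (h/6)·(k1 + 2k2 + 2k3 + k4).
t=1.000000, p=2.100000:
  k1 = f(1.000000, 2.100000) = 3.843000
  k2 = f(1.130000, 2.599590) = 4.757250
  k3 = f(1.130000, 2.718442) = 4.974750
  k4 = f(1.260000, 3.393435) = 6.209986
  p ← 2.100000 + (0.26/6)·(k1 + 2k2 + 2k3 + k4) = 3.379069
p(1.26) ≈ 3.3791

3.3791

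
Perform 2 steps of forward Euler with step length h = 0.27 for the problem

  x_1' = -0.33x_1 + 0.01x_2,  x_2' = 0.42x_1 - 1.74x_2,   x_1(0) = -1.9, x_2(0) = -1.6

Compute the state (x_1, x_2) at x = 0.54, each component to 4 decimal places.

-1.5833, -0.7608

Euler on (x_1,x_2): x_1_{n+1} = x_1_n + h·x_1', x_2_{n+1} = x_2_n + h·x_2'.
0.000000: (-1.900000, -1.600000); f=(0.611000, 1.986000) → (-1.735030, -1.063780)
0.270000: (-1.735030, -1.063780); f=(0.561922, 1.122265) → (-1.583311, -0.760769)
(x_1(0.54), x_2(0.54)) ≈ (-1.5833, -0.7608)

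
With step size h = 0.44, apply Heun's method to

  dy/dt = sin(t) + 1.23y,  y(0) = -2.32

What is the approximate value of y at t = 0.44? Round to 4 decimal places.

Heun: k1 = f(t_n, y_n); k2 = f(t_n + h, y_n + h·k1); y_{n+1} = y_n + (h/2)·(k1 + k2).
t=0.000000, y=-2.320000:
  k1 = f(0.000000, -2.320000) = -2.853600
  k2 = f(0.440000, -3.575584) = -3.972029
  y ← -2.320000 + (0.44/2)·(-2.853600 + (-3.972029)) = -3.821638
y(0.44) ≈ -3.8216

-3.8216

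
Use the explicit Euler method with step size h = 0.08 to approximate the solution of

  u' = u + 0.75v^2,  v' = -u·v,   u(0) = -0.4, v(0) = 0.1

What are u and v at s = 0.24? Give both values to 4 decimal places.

-0.5018, 0.1107

Euler on (u,v): u_{n+1} = u_n + h·u', v_{n+1} = v_n + h·v'.
0.000000: (-0.400000, 0.100000); f=(-0.392500, 0.040000) → (-0.431400, 0.103200)
0.080000: (-0.431400, 0.103200); f=(-0.423412, 0.044520) → (-0.465273, 0.106762)
0.160000: (-0.465273, 0.106762); f=(-0.456724, 0.049673) → (-0.501811, 0.110736)
(u(0.24), v(0.24)) ≈ (-0.5018, 0.1107)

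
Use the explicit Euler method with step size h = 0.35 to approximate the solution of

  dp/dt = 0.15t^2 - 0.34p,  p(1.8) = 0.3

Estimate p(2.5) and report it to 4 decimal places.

0.6254

Euler: p_{n+1} = p_n + h·f(t_n, p_n).
t=1.800000, p=0.300000: f=0.384000 → p ← 0.300000 + 0.35·0.384000 = 0.434400
t=2.150000, p=0.434400: f=0.545679 → p ← 0.434400 + 0.35·0.545679 = 0.625388
p(2.5) ≈ 0.6254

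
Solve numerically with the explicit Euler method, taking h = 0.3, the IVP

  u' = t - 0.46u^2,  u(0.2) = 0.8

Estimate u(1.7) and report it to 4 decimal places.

1.4072

Euler: u_{n+1} = u_n + h·f(t_n, u_n).
t=0.200000, u=0.800000: f=-0.094400 → u ← 0.800000 + 0.3·(-0.094400) = 0.771680
t=0.500000, u=0.771680: f=0.226075 → u ← 0.771680 + 0.3·0.226075 = 0.839502
t=0.800000, u=0.839502: f=0.475808 → u ← 0.839502 + 0.3·0.475808 = 0.982245
t=1.100000, u=0.982245: f=0.656190 → u ← 0.982245 + 0.3·0.656190 = 1.179102
t=1.400000, u=1.179102: f=0.760471 → u ← 1.179102 + 0.3·0.760471 = 1.407243
u(1.7) ≈ 1.4072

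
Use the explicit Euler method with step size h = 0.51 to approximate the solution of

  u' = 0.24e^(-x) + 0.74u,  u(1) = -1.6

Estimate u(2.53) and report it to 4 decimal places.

-4.0423

Euler: u_{n+1} = u_n + h·f(x_n, u_n).
x=1.000000, u=-1.600000: f=-1.095709 → u ← -1.600000 + 0.51·(-1.095709) = -2.158812
x=1.510000, u=-2.158812: f=-1.544502 → u ← -2.158812 + 0.51·(-1.544502) = -2.946508
x=2.020000, u=-2.946508: f=-2.148578 → u ← -2.946508 + 0.51·(-2.148578) = -4.042283
u(2.53) ≈ -4.0423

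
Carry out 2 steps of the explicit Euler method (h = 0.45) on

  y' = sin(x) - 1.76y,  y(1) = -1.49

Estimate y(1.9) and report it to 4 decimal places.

0.4610

Euler: y_{n+1} = y_n + h·f(x_n, y_n).
x=1.000000, y=-1.490000: f=3.463871 → y ← -1.490000 + 0.45·3.463871 = 0.068742
x=1.450000, y=0.068742: f=0.871727 → y ← 0.068742 + 0.45·0.871727 = 0.461019
y(1.9) ≈ 0.4610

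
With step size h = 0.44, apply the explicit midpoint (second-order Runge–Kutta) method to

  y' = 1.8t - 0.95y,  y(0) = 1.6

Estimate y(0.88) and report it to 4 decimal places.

1.2834

Midpoint: k1 = f(t_n, y_n); k2 = f(t_n + h/2, y_n + (h/2)·k1); y_{n+1} = y_n + h·k2.
t=0.000000, y=1.600000:
  k1 = f(0.000000, 1.600000) = -1.520000
  k2 = f(0.220000, 1.265600) = -0.806320
  y ← 1.600000 + 0.44·(-0.806320) = 1.245219
t=0.440000, y=1.245219:
  k1 = f(0.440000, 1.245219) = -0.390958
  k2 = f(0.660000, 1.159208) = 0.086752
  y ← 1.245219 + 0.44·0.086752 = 1.283390
y(0.88) ≈ 1.2834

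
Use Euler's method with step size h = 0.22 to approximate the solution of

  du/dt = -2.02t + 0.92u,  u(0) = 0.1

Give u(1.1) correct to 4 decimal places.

-0.9451

Euler: u_{n+1} = u_n + h·f(t_n, u_n).
t=0.000000, u=0.100000: f=0.092000 → u ← 0.100000 + 0.22·0.092000 = 0.120240
t=0.220000, u=0.120240: f=-0.333779 → u ← 0.120240 + 0.22·(-0.333779) = 0.046809
t=0.440000, u=0.046809: f=-0.845736 → u ← 0.046809 + 0.22·(-0.845736) = -0.139253
t=0.660000, u=-0.139253: f=-1.461313 → u ← -0.139253 + 0.22·(-1.461313) = -0.460742
t=0.880000, u=-0.460742: f=-2.201483 → u ← -0.460742 + 0.22·(-2.201483) = -0.945068
u(1.1) ≈ -0.9451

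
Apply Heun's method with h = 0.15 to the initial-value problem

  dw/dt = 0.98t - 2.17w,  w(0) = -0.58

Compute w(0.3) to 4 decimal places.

-0.2694

Heun: k1 = f(t_n, w_n); k2 = f(t_n + h, w_n + h·k1); w_{n+1} = w_n + (h/2)·(k1 + k2).
t=0.000000, w=-0.580000:
  k1 = f(0.000000, -0.580000) = 1.258600
  k2 = f(0.150000, -0.391210) = 0.995926
  w ← -0.580000 + (0.15/2)·(1.258600 + 0.995926) = -0.410911
t=0.150000, w=-0.410911:
  k1 = f(0.150000, -0.410911) = 1.038676
  k2 = f(0.300000, -0.255109) = 0.847587
  w ← -0.410911 + (0.15/2)·(1.038676 + 0.847587) = -0.269441
w(0.3) ≈ -0.2694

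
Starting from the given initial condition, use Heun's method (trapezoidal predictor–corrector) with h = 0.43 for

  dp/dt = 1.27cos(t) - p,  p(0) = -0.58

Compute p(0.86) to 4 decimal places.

Heun: k1 = f(t_n, p_n); k2 = f(t_n + h, p_n + h·k1); p_{n+1} = p_n + (h/2)·(k1 + k2).
t=0.000000, p=-0.580000:
  k1 = f(0.000000, -0.580000) = 1.850000
  k2 = f(0.430000, 0.215500) = 0.938887
  p ← -0.580000 + (0.43/2)·(1.850000 + 0.938887) = 0.019611
t=0.430000, p=0.019611:
  k1 = f(0.430000, 0.019611) = 1.134776
  k2 = f(0.860000, 0.507564) = 0.321031
  p ← 0.019611 + (0.43/2)·(1.134776 + 0.321031) = 0.332609
p(0.86) ≈ 0.3326

0.3326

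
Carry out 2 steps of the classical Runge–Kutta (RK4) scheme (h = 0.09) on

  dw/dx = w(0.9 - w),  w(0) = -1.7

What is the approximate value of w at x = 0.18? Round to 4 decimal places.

-2.9930

RK4: k1 = f(x_n, w_n); k2 = f(x_n + h/2, w_n + (h/2)·k1); k3 = f(x_n + h/2, w_n + (h/2)·k2); k4 = f(x_n + h, w_n + h·k3); w_{n+1} = w_n + (h/6)·(k1 + 2k2 + 2k3 + k4).
x=0.000000, w=-1.700000:
  k1 = f(0.000000, -1.700000) = -4.420000
  k2 = f(0.045000, -1.898900) = -5.314831
  k3 = f(0.045000, -1.939167) = -5.505621
  k4 = f(0.090000, -2.195506) = -6.796201
  w ← -1.700000 + (0.09/6)·(k1 + 2k2 + 2k3 + k4) = -2.192857
x=0.090000, w=-2.192857:
  k1 = f(0.090000, -2.192857) = -6.782191
  k2 = f(0.135000, -2.498055) = -8.488529
  k3 = f(0.135000, -2.574840) = -8.947159
  k4 = f(0.180000, -2.998101) = -11.686900
  w ← -2.192857 + (0.09/6)·(k1 + 2k2 + 2k3 + k4) = -2.992964
w(0.18) ≈ -2.9930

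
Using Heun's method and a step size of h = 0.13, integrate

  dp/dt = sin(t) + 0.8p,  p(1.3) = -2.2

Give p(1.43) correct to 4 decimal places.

-2.3072

Heun: k1 = f(t_n, p_n); k2 = f(t_n + h, p_n + h·k1); p_{n+1} = p_n + (h/2)·(k1 + k2).
t=1.300000, p=-2.200000:
  k1 = f(1.300000, -2.200000) = -0.796442
  k2 = f(1.430000, -2.303537) = -0.852725
  p ← -2.200000 + (0.13/2)·(-0.796442 + (-0.852725)) = -2.307196
p(1.43) ≈ -2.3072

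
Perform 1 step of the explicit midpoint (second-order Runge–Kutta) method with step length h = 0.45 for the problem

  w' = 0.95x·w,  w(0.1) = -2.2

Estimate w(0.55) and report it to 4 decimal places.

-2.5122

Midpoint: k1 = f(x_n, w_n); k2 = f(x_n + h/2, w_n + (h/2)·k1); w_{n+1} = w_n + h·k2.
x=0.100000, w=-2.200000:
  k1 = f(0.100000, -2.200000) = -0.209000
  k2 = f(0.325000, -2.247025) = -0.693769
  w ← -2.200000 + 0.45·(-0.693769) = -2.512196
w(0.55) ≈ -2.5122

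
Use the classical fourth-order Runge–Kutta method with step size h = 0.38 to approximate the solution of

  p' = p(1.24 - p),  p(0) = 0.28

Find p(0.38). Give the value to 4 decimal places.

RK4: k1 = f(t_n, p_n); k2 = f(t_n + h/2, p_n + (h/2)·k1); k3 = f(t_n + h/2, p_n + (h/2)·k2); k4 = f(t_n + h, p_n + h·k3); p_{n+1} = p_n + (h/6)·(k1 + 2k2 + 2k3 + k4).
t=0.000000, p=0.280000:
  k1 = f(0.000000, 0.280000) = 0.268800
  k2 = f(0.190000, 0.331072) = 0.300921
  k3 = f(0.190000, 0.337175) = 0.304410
  k4 = f(0.380000, 0.395676) = 0.334079
  p ← 0.280000 + (0.38/6)·(k1 + 2k2 + 2k3 + k4) = 0.394858
p(0.38) ≈ 0.3949

0.3949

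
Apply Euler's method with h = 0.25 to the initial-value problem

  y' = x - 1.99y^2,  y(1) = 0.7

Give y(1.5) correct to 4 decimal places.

Euler: y_{n+1} = y_n + h·f(x_n, y_n).
x=1.000000, y=0.700000: f=0.024900 → y ← 0.700000 + 0.25·0.024900 = 0.706225
x=1.250000, y=0.706225: f=0.257480 → y ← 0.706225 + 0.25·0.257480 = 0.770595
y(1.5) ≈ 0.7706

0.7706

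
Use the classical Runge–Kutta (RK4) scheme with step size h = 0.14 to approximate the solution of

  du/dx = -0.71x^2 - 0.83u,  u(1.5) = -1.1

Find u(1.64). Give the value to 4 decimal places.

RK4: k1 = f(x_n, u_n); k2 = f(x_n + h/2, u_n + (h/2)·k1); k3 = f(x_n + h/2, u_n + (h/2)·k2); k4 = f(x_n + h, u_n + h·k3); u_{n+1} = u_n + (h/6)·(k1 + 2k2 + 2k3 + k4).
x=1.500000, u=-1.100000:
  k1 = f(1.500000, -1.100000) = -0.684500
  k2 = f(1.570000, -1.147915) = -0.797310
  k3 = f(1.570000, -1.155812) = -0.790755
  k4 = f(1.640000, -1.210706) = -0.904730
  u ← -1.100000 + (0.14/6)·(k1 + 2k2 + 2k3 + k4) = -1.211192
u(1.64) ≈ -1.2112

-1.2112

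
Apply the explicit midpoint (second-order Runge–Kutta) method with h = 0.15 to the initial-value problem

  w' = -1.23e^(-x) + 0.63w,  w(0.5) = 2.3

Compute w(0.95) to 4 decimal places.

Midpoint: k1 = f(x_n, w_n); k2 = f(x_n + h/2, w_n + (h/2)·k1); w_{n+1} = w_n + h·k2.
x=0.500000, w=2.300000:
  k1 = f(0.500000, 2.300000) = 0.702967
  k2 = f(0.575000, 2.352723) = 0.790088
  w ← 2.300000 + 0.15·0.790088 = 2.418513
x=0.650000, w=2.418513:
  k1 = f(0.650000, 2.418513) = 0.881547
  k2 = f(0.725000, 2.484629) = 0.969597
  w ← 2.418513 + 0.15·0.969597 = 2.563953
x=0.800000, w=2.563953:
  k1 = f(0.800000, 2.563953) = 1.062616
  k2 = f(0.875000, 2.643649) = 1.152759
  w ← 2.563953 + 0.15·1.152759 = 2.736867
w(0.95) ≈ 2.7369

2.7369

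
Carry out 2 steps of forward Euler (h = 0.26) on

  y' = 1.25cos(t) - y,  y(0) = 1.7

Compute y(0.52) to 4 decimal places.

1.4855

Euler: y_{n+1} = y_n + h·f(t_n, y_n).
t=0.000000, y=1.700000: f=-0.450000 → y ← 1.700000 + 0.26·(-0.450000) = 1.583000
t=0.260000, y=1.583000: f=-0.375013 → y ← 1.583000 + 0.26·(-0.375013) = 1.485497
y(0.52) ≈ 1.4855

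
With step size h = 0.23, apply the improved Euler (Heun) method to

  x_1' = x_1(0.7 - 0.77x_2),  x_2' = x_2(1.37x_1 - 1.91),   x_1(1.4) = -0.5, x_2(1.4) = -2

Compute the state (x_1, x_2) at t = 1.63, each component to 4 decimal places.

Heun on (x_1,x_2): k1 = f(t_n, state_n); k2 = f(t_n + h, state_n + h·k1); state_{n+1} = state_n + (h/2)·(k1 + k2).
1.400000: (-0.500000, -2.000000)
  k1 = (-1.120000, 5.190000)
  predictor → (-0.757600, -0.806300)
  k2 = (-1.000677, 2.376901)
  → (-0.743878, -1.129806)
(x_1(1.63), x_2(1.63)) ≈ (-0.7439, -1.1298)

-0.7439, -1.1298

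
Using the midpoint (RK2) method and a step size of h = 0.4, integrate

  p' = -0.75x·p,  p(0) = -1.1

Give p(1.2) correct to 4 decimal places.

Midpoint: k1 = f(x_n, p_n); k2 = f(x_n + h/2, p_n + (h/2)·k1); p_{n+1} = p_n + h·k2.
x=0.000000, p=-1.100000:
  k1 = f(0.000000, -1.100000) = 0.000000
  k2 = f(0.200000, -1.100000) = 0.165000
  p ← -1.100000 + 0.4·0.165000 = -1.034000
x=0.400000, p=-1.034000:
  k1 = f(0.400000, -1.034000) = 0.310200
  k2 = f(0.600000, -0.971960) = 0.437382
  p ← -1.034000 + 0.4·0.437382 = -0.859047
x=0.800000, p=-0.859047:
  k1 = f(0.800000, -0.859047) = 0.515428
  k2 = f(1.000000, -0.755962) = 0.566971
  p ← -0.859047 + 0.4·0.566971 = -0.632259
p(1.2) ≈ -0.6323

-0.6323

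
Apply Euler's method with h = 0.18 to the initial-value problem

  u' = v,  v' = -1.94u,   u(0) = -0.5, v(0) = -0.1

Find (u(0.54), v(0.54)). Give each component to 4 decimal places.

Euler on (u,v): u_{n+1} = u_n + h·u', v_{n+1} = v_n + h·v'.
0.000000: (-0.500000, -0.100000); f=(-0.100000, 0.970000) → (-0.518000, 0.074600)
0.180000: (-0.518000, 0.074600); f=(0.074600, 1.004920) → (-0.504572, 0.255486)
0.360000: (-0.504572, 0.255486); f=(0.255486, 0.978870) → (-0.458585, 0.431682)
(u(0.54), v(0.54)) ≈ (-0.4586, 0.4317)

-0.4586, 0.4317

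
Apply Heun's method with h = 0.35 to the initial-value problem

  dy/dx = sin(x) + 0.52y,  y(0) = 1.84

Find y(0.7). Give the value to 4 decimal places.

Heun: k1 = f(x_n, y_n); k2 = f(x_n + h, y_n + h·k1); y_{n+1} = y_n + (h/2)·(k1 + k2).
x=0.000000, y=1.840000:
  k1 = f(0.000000, 1.840000) = 0.956800
  k2 = f(0.350000, 2.174880) = 1.473835
  y ← 1.840000 + (0.35/2)·(0.956800 + 1.473835) = 2.265361
x=0.350000, y=2.265361:
  k1 = f(0.350000, 2.265361) = 1.520886
  k2 = f(0.700000, 2.797671) = 2.099007
  y ← 2.265361 + (0.35/2)·(1.520886 + 2.099007) = 2.898842
y(0.7) ≈ 2.8988

2.8988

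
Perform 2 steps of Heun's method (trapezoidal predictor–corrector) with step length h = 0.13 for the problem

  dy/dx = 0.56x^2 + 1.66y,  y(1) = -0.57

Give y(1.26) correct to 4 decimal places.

Heun: k1 = f(x_n, y_n); k2 = f(x_n + h, y_n + h·k1); y_{n+1} = y_n + (h/2)·(k1 + k2).
x=1.000000, y=-0.570000:
  k1 = f(1.000000, -0.570000) = -0.386200
  k2 = f(1.130000, -0.620206) = -0.314478
  y ← -0.570000 + (0.13/2)·(-0.386200 + (-0.314478)) = -0.615544
x=1.130000, y=-0.615544:
  k1 = f(1.130000, -0.615544) = -0.306739
  k2 = f(1.260000, -0.655420) = -0.198941
  y ← -0.615544 + (0.13/2)·(-0.306739 + (-0.198941)) = -0.648413
y(1.26) ≈ -0.6484

-0.6484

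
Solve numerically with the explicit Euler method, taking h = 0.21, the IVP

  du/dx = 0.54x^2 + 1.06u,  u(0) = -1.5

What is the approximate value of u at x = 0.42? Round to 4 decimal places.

-2.2371

Euler: u_{n+1} = u_n + h·f(x_n, u_n).
x=0.000000, u=-1.500000: f=-1.590000 → u ← -1.500000 + 0.21·(-1.590000) = -1.833900
x=0.210000, u=-1.833900: f=-1.920120 → u ← -1.833900 + 0.21·(-1.920120) = -2.237125
u(0.42) ≈ -2.2371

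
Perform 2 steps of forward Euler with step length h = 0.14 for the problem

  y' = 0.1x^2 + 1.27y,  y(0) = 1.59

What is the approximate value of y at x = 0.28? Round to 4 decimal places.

Euler: y_{n+1} = y_n + h·f(x_n, y_n).
x=0.000000, y=1.590000: f=2.019300 → y ← 1.590000 + 0.14·2.019300 = 1.872702
x=0.140000, y=1.872702: f=2.380292 → y ← 1.872702 + 0.14·2.380292 = 2.205943
y(0.28) ≈ 2.2059

2.2059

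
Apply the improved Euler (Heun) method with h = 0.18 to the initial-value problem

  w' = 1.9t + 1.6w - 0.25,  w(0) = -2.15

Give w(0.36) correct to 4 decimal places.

Heun: k1 = f(t_n, w_n); k2 = f(t_n + h, w_n + h·k1); w_{n+1} = w_n + (h/2)·(k1 + k2).
t=0.000000, w=-2.150000:
  k1 = f(0.000000, -2.150000) = -3.690000
  k2 = f(0.180000, -2.814200) = -4.410720
  w ← -2.150000 + (0.18/2)·(-3.690000 + (-4.410720)) = -2.879065
t=0.180000, w=-2.879065:
  k1 = f(0.180000, -2.879065) = -4.514504
  k2 = f(0.360000, -3.691675) = -5.472681
  w ← -2.879065 + (0.18/2)·(-4.514504 + (-5.472681)) = -3.777911
w(0.36) ≈ -3.7779

-3.7779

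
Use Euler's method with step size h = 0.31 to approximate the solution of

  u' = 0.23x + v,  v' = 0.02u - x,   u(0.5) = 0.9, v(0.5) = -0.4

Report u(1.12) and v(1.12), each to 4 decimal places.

0.6991, -0.7955

Euler on (u,v): u_{n+1} = u_n + h·u', v_{n+1} = v_n + h·v'.
0.500000: (0.900000, -0.400000); f=(-0.285000, -0.482000) → (0.811650, -0.549420)
0.810000: (0.811650, -0.549420); f=(-0.363120, -0.793767) → (0.699083, -0.795488)
(u(1.12), v(1.12)) ≈ (0.6991, -0.7955)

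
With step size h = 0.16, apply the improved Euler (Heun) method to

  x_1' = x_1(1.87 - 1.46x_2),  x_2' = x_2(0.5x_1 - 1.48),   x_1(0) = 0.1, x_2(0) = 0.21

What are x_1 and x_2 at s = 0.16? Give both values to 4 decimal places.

Heun on (x_1,x_2): k1 = f(s_n, state_n); k2 = f(s_n + h, state_n + h·k1); state_{n+1} = state_n + (h/2)·(k1 + k2).
0.000000: (0.100000, 0.210000)
  k1 = (0.156340, -0.300300)
  predictor → (0.125014, 0.161952)
  k2 = (0.204217, -0.229566)
  → (0.128845, 0.167611)
(x_1(0.16), x_2(0.16)) ≈ (0.1288, 0.1676)

0.1288, 0.1676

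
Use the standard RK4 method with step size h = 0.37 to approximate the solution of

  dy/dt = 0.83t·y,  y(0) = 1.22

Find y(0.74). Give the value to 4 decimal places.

1.5313

RK4: k1 = f(t_n, y_n); k2 = f(t_n + h/2, y_n + (h/2)·k1); k3 = f(t_n + h/2, y_n + (h/2)·k2); k4 = f(t_n + h, y_n + h·k3); y_{n+1} = y_n + (h/6)·(k1 + 2k2 + 2k3 + k4).
t=0.000000, y=1.220000:
  k1 = f(0.000000, 1.220000) = 0.000000
  k2 = f(0.185000, 1.220000) = 0.187331
  k3 = f(0.185000, 1.254656) = 0.192652
  k4 = f(0.370000, 1.291281) = 0.396553
  y ← 1.220000 + (0.37/6)·(k1 + 2k2 + 2k3 + k4) = 1.291319
t=0.370000, y=1.291319:
  k1 = f(0.370000, 1.291319) = 0.396564
  k2 = f(0.555000, 1.364683) = 0.628641
  k3 = f(0.555000, 1.407617) = 0.648419
  k4 = f(0.740000, 1.531234) = 0.940484
  y ← 1.291319 + (0.37/6)·(k1 + 2k2 + 2k3 + k4) = 1.531274
y(0.74) ≈ 1.5313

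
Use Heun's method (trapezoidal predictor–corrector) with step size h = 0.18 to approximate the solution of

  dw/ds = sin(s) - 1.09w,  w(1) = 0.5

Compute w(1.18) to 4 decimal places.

0.5556

Heun: k1 = f(s_n, w_n); k2 = f(s_n + h, w_n + h·k1); w_{n+1} = w_n + (h/2)·(k1 + k2).
s=1.000000, w=0.500000:
  k1 = f(1.000000, 0.500000) = 0.296471
  k2 = f(1.180000, 0.553365) = 0.321438
  w ← 0.500000 + (0.18/2)·(0.296471 + 0.321438) = 0.555612
w(1.18) ≈ 0.5556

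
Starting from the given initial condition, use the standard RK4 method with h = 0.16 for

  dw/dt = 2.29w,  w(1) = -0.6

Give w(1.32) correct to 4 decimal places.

RK4: k1 = f(t_n, w_n); k2 = f(t_n + h/2, w_n + (h/2)·k1); k3 = f(t_n + h/2, w_n + (h/2)·k2); k4 = f(t_n + h, w_n + h·k3); w_{n+1} = w_n + (h/6)·(k1 + 2k2 + 2k3 + k4).
t=1.000000, w=-0.600000:
  k1 = f(1.000000, -0.600000) = -1.374000
  k2 = f(1.080000, -0.709920) = -1.625717
  k3 = f(1.080000, -0.730057) = -1.671831
  k4 = f(1.160000, -0.867493) = -1.986559
  w ← -0.600000 + (0.16/6)·(k1 + 2k2 + 2k3 + k4) = -0.865484
t=1.160000, w=-0.865484:
  k1 = f(1.160000, -0.865484) = -1.981959
  k2 = f(1.240000, -1.024041) = -2.345054
  k3 = f(1.240000, -1.053088) = -2.411572
  k4 = f(1.320000, -1.251336) = -2.865559
  w ← -0.865484 + (0.16/6)·(k1 + 2k2 + 2k3 + k4) = -1.248438
w(1.32) ≈ -1.2484

-1.2484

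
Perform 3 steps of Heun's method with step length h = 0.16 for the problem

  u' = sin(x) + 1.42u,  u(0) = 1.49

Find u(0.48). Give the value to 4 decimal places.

Heun: k1 = f(x_n, u_n); k2 = f(x_n + h, u_n + h·k1); u_{n+1} = u_n + (h/2)·(k1 + k2).
x=0.000000, u=1.490000:
  k1 = f(0.000000, 1.490000) = 2.115800
  k2 = f(0.160000, 1.828528) = 2.755828
  u ← 1.490000 + (0.16/2)·(2.115800 + 2.755828) = 1.879730
x=0.160000, u=1.879730:
  k1 = f(0.160000, 1.879730) = 2.828535
  k2 = f(0.320000, 2.332296) = 3.626427
  u ← 1.879730 + (0.16/2)·(2.828535 + 3.626427) = 2.396127
x=0.320000, u=2.396127:
  k1 = f(0.320000, 2.396127) = 3.717067
  k2 = f(0.480000, 2.990858) = 4.708797
  u ← 2.396127 + (0.16/2)·(3.717067 + 4.708797) = 3.070196
u(0.48) ≈ 3.0702

3.0702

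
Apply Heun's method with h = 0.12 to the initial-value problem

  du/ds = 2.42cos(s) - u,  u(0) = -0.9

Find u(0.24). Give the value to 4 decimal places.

Heun: k1 = f(s_n, u_n); k2 = f(s_n + h, u_n + h·k1); u_{n+1} = u_n + (h/2)·(k1 + k2).
s=0.000000, u=-0.900000:
  k1 = f(0.000000, -0.900000) = 3.320000
  k2 = f(0.120000, -0.501600) = 2.904197
  u ← -0.900000 + (0.12/2)·(3.320000 + 2.904197) = -0.526548
s=0.120000, u=-0.526548:
  k1 = f(0.120000, -0.526548) = 2.929145
  k2 = f(0.240000, -0.175051) = 2.525689
  u ← -0.526548 + (0.12/2)·(2.929145 + 2.525689) = -0.199258
u(0.24) ≈ -0.1993

-0.1993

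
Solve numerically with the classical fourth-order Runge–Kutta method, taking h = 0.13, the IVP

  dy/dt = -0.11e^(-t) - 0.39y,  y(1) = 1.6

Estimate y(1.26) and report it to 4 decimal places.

RK4: k1 = f(t_n, y_n); k2 = f(t_n + h/2, y_n + (h/2)·k1); k3 = f(t_n + h/2, y_n + (h/2)·k2); k4 = f(t_n + h, y_n + h·k3); y_{n+1} = y_n + (h/6)·(k1 + 2k2 + 2k3 + k4).
t=1.000000, y=1.600000:
  k1 = f(1.000000, 1.600000) = -0.664467
  k2 = f(1.065000, 1.556810) = -0.645076
  k3 = f(1.065000, 1.558070) = -0.645567
  k4 = f(1.130000, 1.516076) = -0.626803
  y ← 1.600000 + (0.13/6)·(k1 + 2k2 + 2k3 + k4) = 1.516095
t=1.130000, y=1.516095:
  k1 = f(1.130000, 1.516095) = -0.626811
  k2 = f(1.195000, 1.475352) = -0.608685
  k3 = f(1.195000, 1.476530) = -0.609144
  k4 = f(1.260000, 1.436906) = -0.591595
  y ← 1.516095 + (0.13/6)·(k1 + 2k2 + 2k3 + k4) = 1.436923
y(1.26) ≈ 1.4369

1.4369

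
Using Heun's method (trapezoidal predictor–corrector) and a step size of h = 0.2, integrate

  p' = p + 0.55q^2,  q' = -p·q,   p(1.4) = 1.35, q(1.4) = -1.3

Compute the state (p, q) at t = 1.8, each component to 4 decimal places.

Heun on (p,q): k1 = f(t_n, state_n); k2 = f(t_n + h, state_n + h·k1); state_{n+1} = state_n + (h/2)·(k1 + k2).
1.400000: (1.350000, -1.300000)
  k1 = (2.279500, 1.755000)
  predictor → (1.805900, -0.949000)
  k2 = (2.301231, 1.713799)
  → (1.808073, -0.953120)
1.600000: (1.808073, -0.953120)
  k1 = (2.307714, 1.723311)
  predictor → (2.269616, -0.608458)
  k2 = (2.473237, 1.380966)
  → (2.286168, -0.642692)
(p(1.8), q(1.8)) ≈ (2.2862, -0.6427)

2.2862, -0.6427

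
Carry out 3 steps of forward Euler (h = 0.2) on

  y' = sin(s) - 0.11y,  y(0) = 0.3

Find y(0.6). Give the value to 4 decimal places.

Euler: y_{n+1} = y_n + h·f(s_n, y_n).
s=0.000000, y=0.300000: f=-0.033000 → y ← 0.300000 + 0.2·(-0.033000) = 0.293400
s=0.200000, y=0.293400: f=0.166395 → y ← 0.293400 + 0.2·0.166395 = 0.326679
s=0.400000, y=0.326679: f=0.353484 → y ← 0.326679 + 0.2·0.353484 = 0.397376
y(0.6) ≈ 0.3974

0.3974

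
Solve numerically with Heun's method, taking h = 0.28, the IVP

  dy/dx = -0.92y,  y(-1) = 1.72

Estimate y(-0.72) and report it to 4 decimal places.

Heun: k1 = f(x_n, y_n); k2 = f(x_n + h, y_n + h·k1); y_{n+1} = y_n + (h/2)·(k1 + k2).
x=-1.000000, y=1.720000:
  k1 = f(-1.000000, 1.720000) = -1.582400
  k2 = f(-0.720000, 1.276928) = -1.174774
  y ← 1.720000 + (0.28/2)·(-1.582400 + (-1.174774)) = 1.333996
y(-0.72) ≈ 1.3340

1.3340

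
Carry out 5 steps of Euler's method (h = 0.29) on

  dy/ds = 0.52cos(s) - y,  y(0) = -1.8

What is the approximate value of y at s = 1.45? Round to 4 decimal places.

-0.0419

Euler: y_{n+1} = y_n + h·f(s_n, y_n).
s=0.000000, y=-1.800000: f=2.320000 → y ← -1.800000 + 0.29·2.320000 = -1.127200
s=0.290000, y=-1.127200: f=1.625487 → y ← -1.127200 + 0.29·1.625487 = -0.655809
s=0.580000, y=-0.655809: f=1.090769 → y ← -0.655809 + 0.29·1.090769 = -0.339486
s=0.870000, y=-0.339486: f=0.674796 → y ← -0.339486 + 0.29·0.674796 = -0.143795
s=1.160000, y=-0.143795: f=0.351452 → y ← -0.143795 + 0.29·0.351452 = -0.041874
y(1.45) ≈ -0.0419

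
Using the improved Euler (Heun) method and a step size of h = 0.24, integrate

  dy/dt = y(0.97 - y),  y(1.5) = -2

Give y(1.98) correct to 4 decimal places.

-21.8823

Heun: k1 = f(t_n, y_n); k2 = f(t_n + h, y_n + h·k1); y_{n+1} = y_n + (h/2)·(k1 + k2).
t=1.500000, y=-2.000000:
  k1 = f(1.500000, -2.000000) = -5.940000
  k2 = f(1.740000, -3.425600) = -15.057567
  y ← -2.000000 + (0.24/2)·(-5.940000 + (-15.057567)) = -4.519708
t=1.740000, y=-4.519708:
  k1 = f(1.740000, -4.519708) = -24.811878
  k2 = f(1.980000, -10.474559) = -119.876704
  y ← -4.519708 + (0.24/2)·(-24.811878 + (-119.876704)) = -21.882338
y(1.98) ≈ -21.8823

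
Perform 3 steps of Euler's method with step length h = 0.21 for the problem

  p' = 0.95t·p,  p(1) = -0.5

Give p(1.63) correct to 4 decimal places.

-0.9554

Euler: p_{n+1} = p_n + h·f(t_n, p_n).
t=1.000000, p=-0.500000: f=-0.475000 → p ← -0.500000 + 0.21·(-0.475000) = -0.599750
t=1.210000, p=-0.599750: f=-0.689413 → p ← -0.599750 + 0.21·(-0.689413) = -0.744527
t=1.420000, p=-0.744527: f=-1.004366 → p ← -0.744527 + 0.21·(-1.004366) = -0.955444
p(1.63) ≈ -0.9554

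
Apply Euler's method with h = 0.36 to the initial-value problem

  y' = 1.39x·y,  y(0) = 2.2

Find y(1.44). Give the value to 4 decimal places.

Euler: y_{n+1} = y_n + h·f(x_n, y_n).
x=0.000000, y=2.200000: f=0.000000 → y ← 2.200000 + 0.36·0.000000 = 2.200000
x=0.360000, y=2.200000: f=1.100880 → y ← 2.200000 + 0.36·1.100880 = 2.596317
x=0.720000, y=2.596317: f=2.598394 → y ← 2.596317 + 0.36·2.598394 = 3.531739
x=1.080000, y=3.531739: f=5.301846 → y ← 3.531739 + 0.36·5.301846 = 5.440403
y(1.44) ≈ 5.4404

5.4404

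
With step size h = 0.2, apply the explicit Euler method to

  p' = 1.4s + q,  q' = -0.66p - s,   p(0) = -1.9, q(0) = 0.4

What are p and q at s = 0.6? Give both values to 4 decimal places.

-1.3516, 0.9867

Euler on (p,q): p_{n+1} = p_n + h·p', q_{n+1} = q_n + h·q'.
0.000000: (-1.900000, 0.400000); f=(0.400000, 1.254000) → (-1.820000, 0.650800)
0.200000: (-1.820000, 0.650800); f=(0.930800, 1.001200) → (-1.633840, 0.851040)
0.400000: (-1.633840, 0.851040); f=(1.411040, 0.678334) → (-1.351632, 0.986707)
(p(0.6), q(0.6)) ≈ (-1.3516, 0.9867)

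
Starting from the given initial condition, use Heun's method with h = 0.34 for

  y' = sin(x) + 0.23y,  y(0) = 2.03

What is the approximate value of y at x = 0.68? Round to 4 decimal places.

2.6026

Heun: k1 = f(x_n, y_n); k2 = f(x_n + h, y_n + h·k1); y_{n+1} = y_n + (h/2)·(k1 + k2).
x=0.000000, y=2.030000:
  k1 = f(0.000000, 2.030000) = 0.466900
  k2 = f(0.340000, 2.188746) = 0.836899
  y ← 2.030000 + (0.34/2)·(0.466900 + 0.836899) = 2.251646
x=0.340000, y=2.251646:
  k1 = f(0.340000, 2.251646) = 0.851366
  k2 = f(0.680000, 2.541110) = 1.213248
  y ← 2.251646 + (0.34/2)·(0.851366 + 1.213248) = 2.602630
y(0.68) ≈ 2.6026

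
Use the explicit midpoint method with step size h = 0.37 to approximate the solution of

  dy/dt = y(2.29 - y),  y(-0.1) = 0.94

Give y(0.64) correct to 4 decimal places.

1.8144

Midpoint: k1 = f(t_n, y_n); k2 = f(t_n + h/2, y_n + (h/2)·k1); y_{n+1} = y_n + h·k2.
t=-0.100000, y=0.940000:
  k1 = f(-0.100000, 0.940000) = 1.269000
  k2 = f(0.085000, 1.174765) = 1.310139
  y ← 0.940000 + 0.37·1.310139 = 1.424751
t=0.270000, y=1.424751:
  k1 = f(0.270000, 1.424751) = 1.232764
  k2 = f(0.455000, 1.652813) = 1.053151
  y ← 1.424751 + 0.37·1.053151 = 1.814417
y(0.64) ≈ 1.8144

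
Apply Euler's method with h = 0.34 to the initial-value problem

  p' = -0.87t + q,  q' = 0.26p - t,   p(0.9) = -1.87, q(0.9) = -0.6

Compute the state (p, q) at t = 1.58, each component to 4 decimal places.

Euler on (p,q): p_{n+1} = p_n + h·p', q_{n+1} = q_n + h·q'.
0.900000: (-1.870000, -0.600000); f=(-1.383000, -1.386200) → (-2.340220, -1.071308)
1.240000: (-2.340220, -1.071308); f=(-2.150108, -1.848457) → (-3.071257, -1.699783)
(p(1.58), q(1.58)) ≈ (-3.0713, -1.6998)

-3.0713, -1.6998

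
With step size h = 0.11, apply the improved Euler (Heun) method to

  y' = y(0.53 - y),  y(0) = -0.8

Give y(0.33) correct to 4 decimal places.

Heun: k1 = f(s_n, y_n); k2 = f(s_n + h, y_n + h·k1); y_{n+1} = y_n + (h/2)·(k1 + k2).
s=0.000000, y=-0.800000:
  k1 = f(0.000000, -0.800000) = -1.064000
  k2 = f(0.110000, -0.917040) = -1.326994
  y ← -0.800000 + (0.11/2)·(-1.064000 + (-1.326994)) = -0.931505
s=0.110000, y=-0.931505:
  k1 = f(0.110000, -0.931505) = -1.361398
  k2 = f(0.220000, -1.081258) = -1.742187
  y ← -0.931505 + (0.11/2)·(-1.361398 + (-1.742187)) = -1.102202
s=0.220000, y=-1.102202:
  k1 = f(0.220000, -1.102202) = -1.799016
  k2 = f(0.330000, -1.300094) = -2.379293
  y ← -1.102202 + (0.11/2)·(-1.799016 + (-2.379293)) = -1.332009
y(0.33) ≈ -1.3320

-1.3320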